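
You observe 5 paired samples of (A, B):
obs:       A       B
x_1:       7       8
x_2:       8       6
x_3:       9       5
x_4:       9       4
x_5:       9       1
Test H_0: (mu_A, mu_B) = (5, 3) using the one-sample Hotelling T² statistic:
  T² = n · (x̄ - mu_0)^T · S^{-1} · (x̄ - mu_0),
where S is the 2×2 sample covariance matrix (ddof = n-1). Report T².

Step 1 — sample mean vector:
  mean(A) = (7 + 8 + 9 + 9 + 9) / 5 = 42/5 = 8.4
  mean(B) = (8 + 6 + 5 + 4 + 1) / 5 = 24/5 = 4.8
  x̄ = (8.4, 4.8),  deviation x̄ - mu_0 = (8.4, 4.8) - (5, 3) = (3.4, 1.8).

Step 2 — sample covariance matrix, S[i,j] = (1/(n-1)) · Σ_k (x_{k,i} - mean_i) · (x_{k,j} - mean_j), divisor n-1 = 4:
  S[A,A] = ((-1.4)·(-1.4) + (-0.4)·(-0.4) + (0.6)·(0.6) + (0.6)·(0.6) + (0.6)·(0.6)) / 4 = 3.2/4 = 0.8
  S[A,B] = ((-1.4)·(3.2) + (-0.4)·(1.2) + (0.6)·(0.2) + (0.6)·(-0.8) + (0.6)·(-3.8)) / 4 = -7.6/4 = -1.9
  S[B,B] = ((3.2)·(3.2) + (1.2)·(1.2) + (0.2)·(0.2) + (-0.8)·(-0.8) + (-3.8)·(-3.8)) / 4 = 26.8/4 = 6.7
  S = [[0.8, -1.9],
 [-1.9, 6.7]].

Step 3 — invert S. det(S) = 0.8·6.7 - (-1.9)² = 1.75.
  S^{-1} = (1/det) · [[d, -b], [-b, a]] = [[3.8286, 1.0857],
 [1.0857, 0.4571]].

Step 4 — quadratic form (x̄ - mu_0)^T · S^{-1} · (x̄ - mu_0):
  S^{-1} · (x̄ - mu_0) = (14.9714, 4.5143),
  (x̄ - mu_0)^T · [...] = (3.4)·(14.9714) + (1.8)·(4.5143) = 59.0286.

Step 5 — scale by n: T² = 5 · 59.0286 = 295.1429.

T² ≈ 295.1429


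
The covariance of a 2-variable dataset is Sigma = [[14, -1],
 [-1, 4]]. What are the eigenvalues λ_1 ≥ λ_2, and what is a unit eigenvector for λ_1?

Step 1 — characteristic polynomial of 2×2 Sigma:
  det(Sigma - λI) = λ² - trace · λ + det = 0.
  trace = 14 + 4 = 18, det = 14·4 - (-1)² = 55.
Step 2 — discriminant:
  Δ = trace² - 4·det = 324 - 220 = 104.
Step 3 — eigenvalues:
  λ = (trace ± √Δ)/2 = (18 ± 10.198)/2,
  λ_1 = 14.099,  λ_2 = 3.901.

Step 4 — unit eigenvector for λ_1: solve (Sigma - λ_1 I)v = 0. First row:
  (14 - 14.099)·v_x + (-1)·v_y = 0, i.e. (-0.099)·v_x + (-1)·v_y = 0,
  so v ∝ (b, λ_1 - a) = (-1, 0.099); multiply by -1 so the first entry is positive: u = (1, -0.099).
  ||u|| = √((1)² + (-0.099)²) = √(1.0098) ≈ 1.0049,
  v_1 = u/||u|| ≈ (0.9951, -0.0985) (||v_1|| = 1).

λ_1 = 14.099,  λ_2 = 3.901;  v_1 ≈ (0.9951, -0.0985)


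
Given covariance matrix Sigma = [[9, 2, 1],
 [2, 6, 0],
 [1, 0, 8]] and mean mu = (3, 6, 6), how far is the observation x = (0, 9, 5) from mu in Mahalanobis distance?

Step 1 — centre the observation: (x - mu) = (-3, 3, -1).

Step 2 — invert Sigma (cofactor / det for 3×3, or solve directly):
  Sigma^{-1} = [[0.1218, -0.0406, -0.0152],
 [-0.0406, 0.1802, 0.0051],
 [-0.0152, 0.0051, 0.1269]].

Step 3 — form the quadratic (x - mu)^T · Sigma^{-1} · (x - mu):
  Sigma^{-1} · (x - mu) = (-0.4721, 0.6574, -0.066).
  (x - mu)^T · [Sigma^{-1} · (x - mu)] = (-3)·(-0.4721) + (3)·(0.6574) + (-1)·(-0.066) = 3.4543.

Step 4 — take square root: d = √(3.4543) ≈ 1.8586.

d(x, mu) = √(3.4543) ≈ 1.8586


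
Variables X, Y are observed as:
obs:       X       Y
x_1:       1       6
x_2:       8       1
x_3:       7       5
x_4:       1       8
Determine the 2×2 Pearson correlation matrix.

Step 1 — column means:
  mean(X) = (1 + 8 + 7 + 1) / 4 = 17/4 = 4.25
  mean(Y) = (6 + 1 + 5 + 8) / 4 = 20/4 = 5

Step 2 — sample variances and covariances s[i,j] = (1/(n-1)) · Σ_k (x_{k,i} - mean_i) · (x_{k,j} - mean_j), with n-1 = 3:
  s[X,X] = ((-3.25)·(-3.25) + (3.75)·(3.75) + (2.75)·(2.75) + (-3.25)·(-3.25)) / 3 = 42.75/3 = 14.25
  s[X,Y] = ((-3.25)·(1) + (3.75)·(-4) + (2.75)·(0) + (-3.25)·(3)) / 3 = -28/3 = -9.3333
  s[Y,Y] = ((1)·(1) + (-4)·(-4) + (0)·(0) + (3)·(3)) / 3 = 26/3 = 8.6667
  Sample standard deviations s_i = √(s[i,i]):
  s(X) = √(14.25) = 3.7749
  s(Y) = √(8.6667) = 2.9439

Step 3 — r_{ij} = s_{ij} / (s_i · s_j):
  r[X,X] = 1 (diagonal).
  r[X,Y] = -9.3333 / (3.7749 · 2.9439) = -9.3333 / 11.1131 = -0.8399
  r[Y,Y] = 1 (diagonal).

R is symmetric with unit diagonal. Assembling:

R = [[1, -0.8399],
 [-0.8399, 1]]


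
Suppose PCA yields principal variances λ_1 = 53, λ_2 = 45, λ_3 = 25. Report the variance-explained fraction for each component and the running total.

Step 1 — total variance = trace(Sigma) = Σ λ_i = 53 + 45 + 25 = 123.

Step 2 — fraction explained by component i = λ_i / Σ λ:
  PC1: 53/123 = 0.4309
  PC2: 45/123 = 0.3659
  PC3: 25/123 = 0.2033

Step 3 — cumulative fraction after k components = (λ_1 + ... + λ_k) / Σ λ:
  k = 1: 53/123 = 0.4309
  k = 2: (53 + 45)/123 = 98/123 = 0.7967
  k = 3: (53 + 45 + 25)/123 = 123/123 = 1

Summary (fraction, with percent):

explained: PC1 0.4309 (43.09%), PC2 0.3659 (36.59%), PC3 0.2033 (20.33%);  cumulative: 0.4309, 0.7967, 1


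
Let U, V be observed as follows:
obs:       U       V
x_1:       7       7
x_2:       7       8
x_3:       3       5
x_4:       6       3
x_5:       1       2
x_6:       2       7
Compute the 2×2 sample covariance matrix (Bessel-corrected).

Step 1 — column means:
  mean(U) = (7 + 7 + 3 + 6 + 1 + 2) / 6 = 26/6 = 4.3333
  mean(V) = (7 + 8 + 5 + 3 + 2 + 7) / 6 = 32/6 = 5.3333

Step 2 — sample covariance S[i,j] = (1/(n-1)) · Σ_k (x_{k,i} - mean_i) · (x_{k,j} - mean_j), with n-1 = 5.
  S[U,U] = ((2.6667)·(2.6667) + (2.6667)·(2.6667) + (-1.3333)·(-1.3333) + (1.6667)·(1.6667) + (-3.3333)·(-3.3333) + (-2.3333)·(-2.3333)) / 5 = 35.3333/5 = 7.0667
  S[U,V] = ((2.6667)·(1.6667) + (2.6667)·(2.6667) + (-1.3333)·(-0.3333) + (1.6667)·(-2.3333) + (-3.3333)·(-3.3333) + (-2.3333)·(1.6667)) / 5 = 15.3333/5 = 3.0667
  S[V,V] = ((1.6667)·(1.6667) + (2.6667)·(2.6667) + (-0.3333)·(-0.3333) + (-2.3333)·(-2.3333) + (-3.3333)·(-3.3333) + (1.6667)·(1.6667)) / 5 = 29.3333/5 = 5.8667

S is symmetric (S[j,i] = S[i,j]). Assembling:

S = [[7.0667, 3.0667],
 [3.0667, 5.8667]]


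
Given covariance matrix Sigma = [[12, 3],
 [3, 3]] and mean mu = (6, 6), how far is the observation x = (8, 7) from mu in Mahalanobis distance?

Step 1 — centre the observation: (x - mu) = (2, 1).

Step 2 — invert Sigma. det(Sigma) = 12·3 - (3)² = 27.
  Sigma^{-1} = (1/det) · [[d, -b], [-b, a]] = [[0.1111, -0.1111],
 [-0.1111, 0.4444]].

Step 3 — form the quadratic (x - mu)^T · Sigma^{-1} · (x - mu):
  Sigma^{-1} · (x - mu) = (0.1111, 0.2222).
  (x - mu)^T · [Sigma^{-1} · (x - mu)] = (2)·(0.1111) + (1)·(0.2222) = 0.4444.

Step 4 — take square root: d = √(0.4444) ≈ 0.6667.

d(x, mu) = √(0.4444) ≈ 0.6667


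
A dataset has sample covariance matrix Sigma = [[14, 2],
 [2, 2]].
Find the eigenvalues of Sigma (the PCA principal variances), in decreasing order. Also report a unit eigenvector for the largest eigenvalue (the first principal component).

Step 1 — characteristic polynomial of 2×2 Sigma:
  det(Sigma - λI) = λ² - trace · λ + det = 0.
  trace = 14 + 2 = 16, det = 14·2 - (2)² = 24.
Step 2 — discriminant:
  Δ = trace² - 4·det = 256 - 96 = 160.
Step 3 — eigenvalues:
  λ = (trace ± √Δ)/2 = (16 ± 12.6491)/2,
  λ_1 = 14.3246,  λ_2 = 1.6754.

Step 4 — unit eigenvector for λ_1: solve (Sigma - λ_1 I)v = 0. First row:
  (14 - 14.3246)·v_x + (2)·v_y = 0, i.e. (-0.3246)·v_x + (2)·v_y = 0,
  so v ∝ (b, λ_1 - a) = (2, 0.3246) = u.
  ||u|| = √((2)² + (0.3246)²) = √(4.1053) ≈ 2.0262,
  v_1 = u/||u|| ≈ (0.9871, 0.1602) (||v_1|| = 1).

λ_1 = 14.3246,  λ_2 = 1.6754;  v_1 ≈ (0.9871, 0.1602)


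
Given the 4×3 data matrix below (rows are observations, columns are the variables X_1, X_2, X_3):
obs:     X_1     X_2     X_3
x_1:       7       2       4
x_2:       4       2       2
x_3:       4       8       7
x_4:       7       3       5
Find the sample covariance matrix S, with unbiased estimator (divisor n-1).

Step 1 — column means:
  mean(X_1) = (7 + 4 + 4 + 7) / 4 = 22/4 = 5.5
  mean(X_2) = (2 + 2 + 8 + 3) / 4 = 15/4 = 3.75
  mean(X_3) = (4 + 2 + 7 + 5) / 4 = 18/4 = 4.5

Step 2 — sample covariance S[i,j] = (1/(n-1)) · Σ_k (x_{k,i} - mean_i) · (x_{k,j} - mean_j), with n-1 = 3.
  S[X_1,X_1] = ((1.5)·(1.5) + (-1.5)·(-1.5) + (-1.5)·(-1.5) + (1.5)·(1.5)) / 3 = 9/3 = 3
  S[X_1,X_2] = ((1.5)·(-1.75) + (-1.5)·(-1.75) + (-1.5)·(4.25) + (1.5)·(-0.75)) / 3 = -7.5/3 = -2.5
  S[X_1,X_3] = ((1.5)·(-0.5) + (-1.5)·(-2.5) + (-1.5)·(2.5) + (1.5)·(0.5)) / 3 = 0/3 = 0
  S[X_2,X_2] = ((-1.75)·(-1.75) + (-1.75)·(-1.75) + (4.25)·(4.25) + (-0.75)·(-0.75)) / 3 = 24.75/3 = 8.25
  S[X_2,X_3] = ((-1.75)·(-0.5) + (-1.75)·(-2.5) + (4.25)·(2.5) + (-0.75)·(0.5)) / 3 = 15.5/3 = 5.1667
  S[X_3,X_3] = ((-0.5)·(-0.5) + (-2.5)·(-2.5) + (2.5)·(2.5) + (0.5)·(0.5)) / 3 = 13/3 = 4.3333

S is symmetric (S[j,i] = S[i,j]). Assembling:

S = [[3, -2.5, 0],
 [-2.5, 8.25, 5.1667],
 [0, 5.1667, 4.3333]]


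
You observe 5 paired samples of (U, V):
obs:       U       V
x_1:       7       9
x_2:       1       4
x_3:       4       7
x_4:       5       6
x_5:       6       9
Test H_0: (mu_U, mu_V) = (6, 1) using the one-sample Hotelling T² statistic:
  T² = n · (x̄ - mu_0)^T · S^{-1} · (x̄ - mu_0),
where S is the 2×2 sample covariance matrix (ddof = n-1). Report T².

Step 1 — sample mean vector:
  mean(U) = (7 + 1 + 4 + 5 + 6) / 5 = 23/5 = 4.6
  mean(V) = (9 + 4 + 7 + 6 + 9) / 5 = 35/5 = 7
  x̄ = (4.6, 7),  deviation x̄ - mu_0 = (4.6, 7) - (6, 1) = (-1.4, 6).

Step 2 — sample covariance matrix, S[i,j] = (1/(n-1)) · Σ_k (x_{k,i} - mean_i) · (x_{k,j} - mean_j), divisor n-1 = 4:
  S[U,U] = ((2.4)·(2.4) + (-3.6)·(-3.6) + (-0.6)·(-0.6) + (0.4)·(0.4) + (1.4)·(1.4)) / 4 = 21.2/4 = 5.3
  S[U,V] = ((2.4)·(2) + (-3.6)·(-3) + (-0.6)·(0) + (0.4)·(-1) + (1.4)·(2)) / 4 = 18/4 = 4.5
  S[V,V] = ((2)·(2) + (-3)·(-3) + (0)·(0) + (-1)·(-1) + (2)·(2)) / 4 = 18/4 = 4.5
  S = [[5.3, 4.5],
 [4.5, 4.5]].

Step 3 — invert S. det(S) = 5.3·4.5 - (4.5)² = 3.6.
  S^{-1} = (1/det) · [[d, -b], [-b, a]] = [[1.25, -1.25],
 [-1.25, 1.4722]].

Step 4 — quadratic form (x̄ - mu_0)^T · S^{-1} · (x̄ - mu_0):
  S^{-1} · (x̄ - mu_0) = (-9.25, 10.5833),
  (x̄ - mu_0)^T · [...] = (-1.4)·(-9.25) + (6)·(10.5833) = 76.45.

Step 5 — scale by n: T² = 5 · 76.45 = 382.25.

T² ≈ 382.25


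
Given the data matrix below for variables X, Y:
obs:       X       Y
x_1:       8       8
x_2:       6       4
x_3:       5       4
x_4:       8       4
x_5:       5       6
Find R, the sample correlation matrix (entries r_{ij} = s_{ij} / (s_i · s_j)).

Step 1 — column means:
  mean(X) = (8 + 6 + 5 + 8 + 5) / 5 = 32/5 = 6.4
  mean(Y) = (8 + 4 + 4 + 4 + 6) / 5 = 26/5 = 5.2

Step 2 — sample variances and covariances s[i,j] = (1/(n-1)) · Σ_k (x_{k,i} - mean_i) · (x_{k,j} - mean_j), with n-1 = 4:
  s[X,X] = ((1.6)·(1.6) + (-0.4)·(-0.4) + (-1.4)·(-1.4) + (1.6)·(1.6) + (-1.4)·(-1.4)) / 4 = 9.2/4 = 2.3
  s[X,Y] = ((1.6)·(2.8) + (-0.4)·(-1.2) + (-1.4)·(-1.2) + (1.6)·(-1.2) + (-1.4)·(0.8)) / 4 = 3.6/4 = 0.9
  s[Y,Y] = ((2.8)·(2.8) + (-1.2)·(-1.2) + (-1.2)·(-1.2) + (-1.2)·(-1.2) + (0.8)·(0.8)) / 4 = 12.8/4 = 3.2
  Sample standard deviations s_i = √(s[i,i]):
  s(X) = √(2.3) = 1.5166
  s(Y) = √(3.2) = 1.7889

Step 3 — r_{ij} = s_{ij} / (s_i · s_j):
  r[X,X] = 1 (diagonal).
  r[X,Y] = 0.9 / (1.5166 · 1.7889) = 0.9 / 2.7129 = 0.3317
  r[Y,Y] = 1 (diagonal).

R is symmetric with unit diagonal. Assembling:

R = [[1, 0.3317],
 [0.3317, 1]]


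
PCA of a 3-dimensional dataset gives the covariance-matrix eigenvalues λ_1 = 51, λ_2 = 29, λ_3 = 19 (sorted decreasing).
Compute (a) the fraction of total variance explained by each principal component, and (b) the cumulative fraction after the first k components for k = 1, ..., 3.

Step 1 — total variance = trace(Sigma) = Σ λ_i = 51 + 29 + 19 = 99.

Step 2 — fraction explained by component i = λ_i / Σ λ:
  PC1: 51/99 = 0.5152
  PC2: 29/99 = 0.2929
  PC3: 19/99 = 0.1919

Step 3 — cumulative fraction after k components = (λ_1 + ... + λ_k) / Σ λ:
  k = 1: 51/99 = 0.5152
  k = 2: (51 + 29)/99 = 80/99 = 0.8081
  k = 3: (51 + 29 + 19)/99 = 99/99 = 1

Summary (fraction, with percent):

explained: PC1 0.5152 (51.52%), PC2 0.2929 (29.29%), PC3 0.1919 (19.19%);  cumulative: 0.5152, 0.8081, 1


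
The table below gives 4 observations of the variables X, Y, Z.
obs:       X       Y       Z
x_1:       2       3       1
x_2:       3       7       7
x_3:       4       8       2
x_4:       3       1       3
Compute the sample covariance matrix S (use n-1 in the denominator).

Step 1 — column means:
  mean(X) = (2 + 3 + 4 + 3) / 4 = 12/4 = 3
  mean(Y) = (3 + 7 + 8 + 1) / 4 = 19/4 = 4.75
  mean(Z) = (1 + 7 + 2 + 3) / 4 = 13/4 = 3.25

Step 2 — sample covariance S[i,j] = (1/(n-1)) · Σ_k (x_{k,i} - mean_i) · (x_{k,j} - mean_j), with n-1 = 3.
  S[X,X] = ((-1)·(-1) + (0)·(0) + (1)·(1) + (0)·(0)) / 3 = 2/3 = 0.6667
  S[X,Y] = ((-1)·(-1.75) + (0)·(2.25) + (1)·(3.25) + (0)·(-3.75)) / 3 = 5/3 = 1.6667
  S[X,Z] = ((-1)·(-2.25) + (0)·(3.75) + (1)·(-1.25) + (0)·(-0.25)) / 3 = 1/3 = 0.3333
  S[Y,Y] = ((-1.75)·(-1.75) + (2.25)·(2.25) + (3.25)·(3.25) + (-3.75)·(-3.75)) / 3 = 32.75/3 = 10.9167
  S[Y,Z] = ((-1.75)·(-2.25) + (2.25)·(3.75) + (3.25)·(-1.25) + (-3.75)·(-0.25)) / 3 = 9.25/3 = 3.0833
  S[Z,Z] = ((-2.25)·(-2.25) + (3.75)·(3.75) + (-1.25)·(-1.25) + (-0.25)·(-0.25)) / 3 = 20.75/3 = 6.9167

S is symmetric (S[j,i] = S[i,j]). Assembling:

S = [[0.6667, 1.6667, 0.3333],
 [1.6667, 10.9167, 3.0833],
 [0.3333, 3.0833, 6.9167]]


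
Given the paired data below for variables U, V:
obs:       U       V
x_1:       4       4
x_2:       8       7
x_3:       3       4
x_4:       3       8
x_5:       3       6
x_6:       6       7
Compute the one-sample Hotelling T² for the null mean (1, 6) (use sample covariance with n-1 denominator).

Step 1 — sample mean vector:
  mean(U) = (4 + 8 + 3 + 3 + 3 + 6) / 6 = 27/6 = 4.5
  mean(V) = (4 + 7 + 4 + 8 + 6 + 7) / 6 = 36/6 = 6
  x̄ = (4.5, 6),  deviation x̄ - mu_0 = (4.5, 6) - (1, 6) = (3.5, 0).

Step 2 — sample covariance matrix, S[i,j] = (1/(n-1)) · Σ_k (x_{k,i} - mean_i) · (x_{k,j} - mean_j), divisor n-1 = 5:
  S[U,U] = ((-0.5)·(-0.5) + (3.5)·(3.5) + (-1.5)·(-1.5) + (-1.5)·(-1.5) + (-1.5)·(-1.5) + (1.5)·(1.5)) / 5 = 21.5/5 = 4.3
  S[U,V] = ((-0.5)·(-2) + (3.5)·(1) + (-1.5)·(-2) + (-1.5)·(2) + (-1.5)·(0) + (1.5)·(1)) / 5 = 6/5 = 1.2
  S[V,V] = ((-2)·(-2) + (1)·(1) + (-2)·(-2) + (2)·(2) + (0)·(0) + (1)·(1)) / 5 = 14/5 = 2.8
  S = [[4.3, 1.2],
 [1.2, 2.8]].

Step 3 — invert S. det(S) = 4.3·2.8 - (1.2)² = 10.6.
  S^{-1} = (1/det) · [[d, -b], [-b, a]] = [[0.2642, -0.1132],
 [-0.1132, 0.4057]].

Step 4 — quadratic form (x̄ - mu_0)^T · S^{-1} · (x̄ - mu_0):
  S^{-1} · (x̄ - mu_0) = (0.9245, -0.3962),
  (x̄ - mu_0)^T · [...] = (3.5)·(0.9245) + (0)·(-0.3962) = 3.2358.

Step 5 — scale by n: T² = 6 · 3.2358 = 19.4151.

T² ≈ 19.4151


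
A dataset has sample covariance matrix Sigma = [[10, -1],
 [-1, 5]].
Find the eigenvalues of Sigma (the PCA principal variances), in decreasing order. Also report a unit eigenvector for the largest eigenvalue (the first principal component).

Step 1 — characteristic polynomial of 2×2 Sigma:
  det(Sigma - λI) = λ² - trace · λ + det = 0.
  trace = 10 + 5 = 15, det = 10·5 - (-1)² = 49.
Step 2 — discriminant:
  Δ = trace² - 4·det = 225 - 196 = 29.
Step 3 — eigenvalues:
  λ = (trace ± √Δ)/2 = (15 ± 5.3852)/2,
  λ_1 = 10.1926,  λ_2 = 4.8074.

Step 4 — unit eigenvector for λ_1: solve (Sigma - λ_1 I)v = 0. First row:
  (10 - 10.1926)·v_x + (-1)·v_y = 0, i.e. (-0.1926)·v_x + (-1)·v_y = 0,
  so v ∝ (b, λ_1 - a) = (-1, 0.1926); multiply by -1 so the first entry is positive: u = (1, -0.1926).
  ||u|| = √((1)² + (-0.1926)²) = √(1.0371) ≈ 1.0184,
  v_1 = u/||u|| ≈ (0.982, -0.1891) (||v_1|| = 1).

λ_1 = 10.1926,  λ_2 = 4.8074;  v_1 ≈ (0.982, -0.1891)


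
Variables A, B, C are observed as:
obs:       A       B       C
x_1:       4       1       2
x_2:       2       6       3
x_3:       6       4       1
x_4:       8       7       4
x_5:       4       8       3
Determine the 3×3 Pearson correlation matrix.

Step 1 — column means:
  mean(A) = (4 + 2 + 6 + 8 + 4) / 5 = 24/5 = 4.8
  mean(B) = (1 + 6 + 4 + 7 + 8) / 5 = 26/5 = 5.2
  mean(C) = (2 + 3 + 1 + 4 + 3) / 5 = 13/5 = 2.6

Step 2 — sample variances and covariances s[i,j] = (1/(n-1)) · Σ_k (x_{k,i} - mean_i) · (x_{k,j} - mean_j), with n-1 = 4:
  s[A,A] = ((-0.8)·(-0.8) + (-2.8)·(-2.8) + (1.2)·(1.2) + (3.2)·(3.2) + (-0.8)·(-0.8)) / 4 = 20.8/4 = 5.2
  s[A,B] = ((-0.8)·(-4.2) + (-2.8)·(0.8) + (1.2)·(-1.2) + (3.2)·(1.8) + (-0.8)·(2.8)) / 4 = 3.2/4 = 0.8
  s[A,C] = ((-0.8)·(-0.6) + (-2.8)·(0.4) + (1.2)·(-1.6) + (3.2)·(1.4) + (-0.8)·(0.4)) / 4 = 1.6/4 = 0.4
  s[B,B] = ((-4.2)·(-4.2) + (0.8)·(0.8) + (-1.2)·(-1.2) + (1.8)·(1.8) + (2.8)·(2.8)) / 4 = 30.8/4 = 7.7
  s[B,C] = ((-4.2)·(-0.6) + (0.8)·(0.4) + (-1.2)·(-1.6) + (1.8)·(1.4) + (2.8)·(0.4)) / 4 = 8.4/4 = 2.1
  s[C,C] = ((-0.6)·(-0.6) + (0.4)·(0.4) + (-1.6)·(-1.6) + (1.4)·(1.4) + (0.4)·(0.4)) / 4 = 5.2/4 = 1.3
  Sample standard deviations s_i = √(s[i,i]):
  s(A) = √(5.2) = 2.2804
  s(B) = √(7.7) = 2.7749
  s(C) = √(1.3) = 1.1402

Step 3 — r_{ij} = s_{ij} / (s_i · s_j):
  r[A,A] = 1 (diagonal).
  r[A,B] = 0.8 / (2.2804 · 2.7749) = 0.8 / 6.3277 = 0.1264
  r[A,C] = 0.4 / (2.2804 · 1.1402) = 0.4 / 2.6 = 0.1538
  r[B,B] = 1 (diagonal).
  r[B,C] = 2.1 / (2.7749 · 1.1402) = 2.1 / 3.1639 = 0.6637
  r[C,C] = 1 (diagonal).

R is symmetric with unit diagonal. Assembling:

R = [[1, 0.1264, 0.1538],
 [0.1264, 1, 0.6637],
 [0.1538, 0.6637, 1]]


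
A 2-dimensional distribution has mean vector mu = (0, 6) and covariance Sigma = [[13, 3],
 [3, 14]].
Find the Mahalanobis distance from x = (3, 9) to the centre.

Step 1 — centre the observation: (x - mu) = (3, 3).

Step 2 — invert Sigma. det(Sigma) = 13·14 - (3)² = 173.
  Sigma^{-1} = (1/det) · [[d, -b], [-b, a]] = [[0.0809, -0.0173],
 [-0.0173, 0.0751]].

Step 3 — form the quadratic (x - mu)^T · Sigma^{-1} · (x - mu):
  Sigma^{-1} · (x - mu) = (0.1908, 0.1734).
  (x - mu)^T · [Sigma^{-1} · (x - mu)] = (3)·(0.1908) + (3)·(0.1734) = 1.0925.

Step 4 — take square root: d = √(1.0925) ≈ 1.0452.

d(x, mu) = √(1.0925) ≈ 1.0452


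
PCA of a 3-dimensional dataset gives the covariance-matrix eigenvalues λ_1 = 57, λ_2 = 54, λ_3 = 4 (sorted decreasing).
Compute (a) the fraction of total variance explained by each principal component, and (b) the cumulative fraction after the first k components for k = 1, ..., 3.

Step 1 — total variance = trace(Sigma) = Σ λ_i = 57 + 54 + 4 = 115.

Step 2 — fraction explained by component i = λ_i / Σ λ:
  PC1: 57/115 = 0.4957
  PC2: 54/115 = 0.4696
  PC3: 4/115 = 0.0348

Step 3 — cumulative fraction after k components = (λ_1 + ... + λ_k) / Σ λ:
  k = 1: 57/115 = 0.4957
  k = 2: (57 + 54)/115 = 111/115 = 0.9652
  k = 3: (57 + 54 + 4)/115 = 115/115 = 1

Summary (fraction, with percent):

explained: PC1 0.4957 (49.57%), PC2 0.4696 (46.96%), PC3 0.0348 (3.48%);  cumulative: 0.4957, 0.9652, 1


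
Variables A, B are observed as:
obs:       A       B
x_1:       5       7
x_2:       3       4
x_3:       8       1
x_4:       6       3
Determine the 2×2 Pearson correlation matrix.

Step 1 — column means:
  mean(A) = (5 + 3 + 8 + 6) / 4 = 22/4 = 5.5
  mean(B) = (7 + 4 + 1 + 3) / 4 = 15/4 = 3.75

Step 2 — sample variances and covariances s[i,j] = (1/(n-1)) · Σ_k (x_{k,i} - mean_i) · (x_{k,j} - mean_j), with n-1 = 3:
  s[A,A] = ((-0.5)·(-0.5) + (-2.5)·(-2.5) + (2.5)·(2.5) + (0.5)·(0.5)) / 3 = 13/3 = 4.3333
  s[A,B] = ((-0.5)·(3.25) + (-2.5)·(0.25) + (2.5)·(-2.75) + (0.5)·(-0.75)) / 3 = -9.5/3 = -3.1667
  s[B,B] = ((3.25)·(3.25) + (0.25)·(0.25) + (-2.75)·(-2.75) + (-0.75)·(-0.75)) / 3 = 18.75/3 = 6.25
  Sample standard deviations s_i = √(s[i,i]):
  s(A) = √(4.3333) = 2.0817
  s(B) = √(6.25) = 2.5

Step 3 — r_{ij} = s_{ij} / (s_i · s_j):
  r[A,A] = 1 (diagonal).
  r[A,B] = -3.1667 / (2.0817 · 2.5) = -3.1667 / 5.2042 = -0.6085
  r[B,B] = 1 (diagonal).

R is symmetric with unit diagonal. Assembling:

R = [[1, -0.6085],
 [-0.6085, 1]]


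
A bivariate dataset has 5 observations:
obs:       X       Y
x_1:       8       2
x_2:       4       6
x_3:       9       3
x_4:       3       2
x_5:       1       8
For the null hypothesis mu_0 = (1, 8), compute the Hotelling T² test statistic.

Step 1 — sample mean vector:
  mean(X) = (8 + 4 + 9 + 3 + 1) / 5 = 25/5 = 5
  mean(Y) = (2 + 6 + 3 + 2 + 8) / 5 = 21/5 = 4.2
  x̄ = (5, 4.2),  deviation x̄ - mu_0 = (5, 4.2) - (1, 8) = (4, -3.8).

Step 2 — sample covariance matrix, S[i,j] = (1/(n-1)) · Σ_k (x_{k,i} - mean_i) · (x_{k,j} - mean_j), divisor n-1 = 4:
  S[X,X] = ((3)·(3) + (-1)·(-1) + (4)·(4) + (-2)·(-2) + (-4)·(-4)) / 4 = 46/4 = 11.5
  S[X,Y] = ((3)·(-2.2) + (-1)·(1.8) + (4)·(-1.2) + (-2)·(-2.2) + (-4)·(3.8)) / 4 = -24/4 = -6
  S[Y,Y] = ((-2.2)·(-2.2) + (1.8)·(1.8) + (-1.2)·(-1.2) + (-2.2)·(-2.2) + (3.8)·(3.8)) / 4 = 28.8/4 = 7.2
  S = [[11.5, -6],
 [-6, 7.2]].

Step 3 — invert S. det(S) = 11.5·7.2 - (-6)² = 46.8.
  S^{-1} = (1/det) · [[d, -b], [-b, a]] = [[0.1538, 0.1282],
 [0.1282, 0.2457]].

Step 4 — quadratic form (x̄ - mu_0)^T · S^{-1} · (x̄ - mu_0):
  S^{-1} · (x̄ - mu_0) = (0.1282, -0.4209),
  (x̄ - mu_0)^T · [...] = (4)·(0.1282) + (-3.8)·(-0.4209) = 2.1124.

Step 5 — scale by n: T² = 5 · 2.1124 = 10.562.

T² ≈ 10.562


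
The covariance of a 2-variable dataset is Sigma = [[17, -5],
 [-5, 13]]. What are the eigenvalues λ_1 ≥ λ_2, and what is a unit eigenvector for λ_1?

Step 1 — characteristic polynomial of 2×2 Sigma:
  det(Sigma - λI) = λ² - trace · λ + det = 0.
  trace = 17 + 13 = 30, det = 17·13 - (-5)² = 196.
Step 2 — discriminant:
  Δ = trace² - 4·det = 900 - 784 = 116.
Step 3 — eigenvalues:
  λ = (trace ± √Δ)/2 = (30 ± 10.7703)/2,
  λ_1 = 20.3852,  λ_2 = 9.6148.

Step 4 — unit eigenvector for λ_1: solve (Sigma - λ_1 I)v = 0. First row:
  (17 - 20.3852)·v_x + (-5)·v_y = 0, i.e. (-3.3852)·v_x + (-5)·v_y = 0,
  so v ∝ (b, λ_1 - a) = (-5, 3.3852); multiply by -1 so the first entry is positive: u = (5, -3.3852).
  ||u|| = √((5)² + (-3.3852)²) = √(36.4593) ≈ 6.0382,
  v_1 = u/||u|| ≈ (0.8281, -0.5606) (||v_1|| = 1).

λ_1 = 20.3852,  λ_2 = 9.6148;  v_1 ≈ (0.8281, -0.5606)


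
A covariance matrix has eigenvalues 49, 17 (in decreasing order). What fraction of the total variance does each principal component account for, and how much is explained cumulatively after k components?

Step 1 — total variance = trace(Sigma) = Σ λ_i = 49 + 17 = 66.

Step 2 — fraction explained by component i = λ_i / Σ λ:
  PC1: 49/66 = 0.7424
  PC2: 17/66 = 0.2576

Step 3 — cumulative fraction after k components = (λ_1 + ... + λ_k) / Σ λ:
  k = 1: 49/66 = 0.7424
  k = 2: (49 + 17)/66 = 66/66 = 1

Summary (fraction, with percent):

explained: PC1 0.7424 (74.24%), PC2 0.2576 (25.76%);  cumulative: 0.7424, 1


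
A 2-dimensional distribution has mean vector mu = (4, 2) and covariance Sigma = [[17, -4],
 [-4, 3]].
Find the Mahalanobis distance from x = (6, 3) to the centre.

Step 1 — centre the observation: (x - mu) = (2, 1).

Step 2 — invert Sigma. det(Sigma) = 17·3 - (-4)² = 35.
  Sigma^{-1} = (1/det) · [[d, -b], [-b, a]] = [[0.0857, 0.1143],
 [0.1143, 0.4857]].

Step 3 — form the quadratic (x - mu)^T · Sigma^{-1} · (x - mu):
  Sigma^{-1} · (x - mu) = (0.2857, 0.7143).
  (x - mu)^T · [Sigma^{-1} · (x - mu)] = (2)·(0.2857) + (1)·(0.7143) = 1.2857.

Step 4 — take square root: d = √(1.2857) ≈ 1.1339.

d(x, mu) = √(1.2857) ≈ 1.1339


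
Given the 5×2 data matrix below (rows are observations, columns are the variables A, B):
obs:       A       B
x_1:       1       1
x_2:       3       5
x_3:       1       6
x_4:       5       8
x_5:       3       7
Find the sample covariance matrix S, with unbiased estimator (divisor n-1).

Step 1 — column means:
  mean(A) = (1 + 3 + 1 + 5 + 3) / 5 = 13/5 = 2.6
  mean(B) = (1 + 5 + 6 + 8 + 7) / 5 = 27/5 = 5.4

Step 2 — sample covariance S[i,j] = (1/(n-1)) · Σ_k (x_{k,i} - mean_i) · (x_{k,j} - mean_j), with n-1 = 4.
  S[A,A] = ((-1.6)·(-1.6) + (0.4)·(0.4) + (-1.6)·(-1.6) + (2.4)·(2.4) + (0.4)·(0.4)) / 4 = 11.2/4 = 2.8
  S[A,B] = ((-1.6)·(-4.4) + (0.4)·(-0.4) + (-1.6)·(0.6) + (2.4)·(2.6) + (0.4)·(1.6)) / 4 = 12.8/4 = 3.2
  S[B,B] = ((-4.4)·(-4.4) + (-0.4)·(-0.4) + (0.6)·(0.6) + (2.6)·(2.6) + (1.6)·(1.6)) / 4 = 29.2/4 = 7.3

S is symmetric (S[j,i] = S[i,j]). Assembling:

S = [[2.8, 3.2],
 [3.2, 7.3]]


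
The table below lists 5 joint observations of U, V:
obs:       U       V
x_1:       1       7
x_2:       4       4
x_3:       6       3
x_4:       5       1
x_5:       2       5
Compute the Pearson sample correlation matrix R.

Step 1 — column means:
  mean(U) = (1 + 4 + 6 + 5 + 2) / 5 = 18/5 = 3.6
  mean(V) = (7 + 4 + 3 + 1 + 5) / 5 = 20/5 = 4

Step 2 — sample variances and covariances s[i,j] = (1/(n-1)) · Σ_k (x_{k,i} - mean_i) · (x_{k,j} - mean_j), with n-1 = 4:
  s[U,U] = ((-2.6)·(-2.6) + (0.4)·(0.4) + (2.4)·(2.4) + (1.4)·(1.4) + (-1.6)·(-1.6)) / 4 = 17.2/4 = 4.3
  s[U,V] = ((-2.6)·(3) + (0.4)·(0) + (2.4)·(-1) + (1.4)·(-3) + (-1.6)·(1)) / 4 = -16/4 = -4
  s[V,V] = ((3)·(3) + (0)·(0) + (-1)·(-1) + (-3)·(-3) + (1)·(1)) / 4 = 20/4 = 5
  Sample standard deviations s_i = √(s[i,i]):
  s(U) = √(4.3) = 2.0736
  s(V) = √(5) = 2.2361

Step 3 — r_{ij} = s_{ij} / (s_i · s_j):
  r[U,U] = 1 (diagonal).
  r[U,V] = -4 / (2.0736 · 2.2361) = -4 / 4.6368 = -0.8627
  r[V,V] = 1 (diagonal).

R is symmetric with unit diagonal. Assembling:

R = [[1, -0.8627],
 [-0.8627, 1]]


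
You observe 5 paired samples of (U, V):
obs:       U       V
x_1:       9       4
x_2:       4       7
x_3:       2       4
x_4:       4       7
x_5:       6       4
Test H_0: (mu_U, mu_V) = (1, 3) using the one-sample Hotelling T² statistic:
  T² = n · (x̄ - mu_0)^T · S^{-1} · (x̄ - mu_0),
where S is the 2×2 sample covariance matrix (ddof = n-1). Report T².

Step 1 — sample mean vector:
  mean(U) = (9 + 4 + 2 + 4 + 6) / 5 = 25/5 = 5
  mean(V) = (4 + 7 + 4 + 7 + 4) / 5 = 26/5 = 5.2
  x̄ = (5, 5.2),  deviation x̄ - mu_0 = (5, 5.2) - (1, 3) = (4, 2.2).

Step 2 — sample covariance matrix, S[i,j] = (1/(n-1)) · Σ_k (x_{k,i} - mean_i) · (x_{k,j} - mean_j), divisor n-1 = 4:
  S[U,U] = ((4)·(4) + (-1)·(-1) + (-3)·(-3) + (-1)·(-1) + (1)·(1)) / 4 = 28/4 = 7
  S[U,V] = ((4)·(-1.2) + (-1)·(1.8) + (-3)·(-1.2) + (-1)·(1.8) + (1)·(-1.2)) / 4 = -6/4 = -1.5
  S[V,V] = ((-1.2)·(-1.2) + (1.8)·(1.8) + (-1.2)·(-1.2) + (1.8)·(1.8) + (-1.2)·(-1.2)) / 4 = 10.8/4 = 2.7
  S = [[7, -1.5],
 [-1.5, 2.7]].

Step 3 — invert S. det(S) = 7·2.7 - (-1.5)² = 16.65.
  S^{-1} = (1/det) · [[d, -b], [-b, a]] = [[0.1622, 0.0901],
 [0.0901, 0.4204]].

Step 4 — quadratic form (x̄ - mu_0)^T · S^{-1} · (x̄ - mu_0):
  S^{-1} · (x̄ - mu_0) = (0.8468, 1.2853),
  (x̄ - mu_0)^T · [...] = (4)·(0.8468) + (2.2)·(1.2853) = 6.215.

Step 5 — scale by n: T² = 5 · 6.215 = 31.0751.

T² ≈ 31.0751


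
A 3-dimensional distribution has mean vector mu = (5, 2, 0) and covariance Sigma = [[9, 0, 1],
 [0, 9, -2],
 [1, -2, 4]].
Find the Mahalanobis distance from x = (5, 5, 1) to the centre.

Step 1 — centre the observation: (x - mu) = (0, 3, 1).

Step 2 — invert Sigma (cofactor / det for 3×3, or solve directly):
  Sigma^{-1} = [[0.1147, -0.0072, -0.0323],
 [-0.0072, 0.1254, 0.0645],
 [-0.0323, 0.0645, 0.2903]].

Step 3 — form the quadratic (x - mu)^T · Sigma^{-1} · (x - mu):
  Sigma^{-1} · (x - mu) = (-0.0538, 0.4409, 0.4839).
  (x - mu)^T · [Sigma^{-1} · (x - mu)] = (0)·(-0.0538) + (3)·(0.4409) + (1)·(0.4839) = 1.8065.

Step 4 — take square root: d = √(1.8065) ≈ 1.344.

d(x, mu) = √(1.8065) ≈ 1.344


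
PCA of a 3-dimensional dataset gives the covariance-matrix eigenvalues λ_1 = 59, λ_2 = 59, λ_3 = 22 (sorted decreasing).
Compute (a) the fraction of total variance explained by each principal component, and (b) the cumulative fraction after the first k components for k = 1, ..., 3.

Step 1 — total variance = trace(Sigma) = Σ λ_i = 59 + 59 + 22 = 140.

Step 2 — fraction explained by component i = λ_i / Σ λ:
  PC1: 59/140 = 0.4214
  PC2: 59/140 = 0.4214
  PC3: 22/140 = 0.1571

Step 3 — cumulative fraction after k components = (λ_1 + ... + λ_k) / Σ λ:
  k = 1: 59/140 = 0.4214
  k = 2: (59 + 59)/140 = 118/140 = 0.8429
  k = 3: (59 + 59 + 22)/140 = 140/140 = 1

Summary (fraction, with percent):

explained: PC1 0.4214 (42.14%), PC2 0.4214 (42.14%), PC3 0.1571 (15.71%);  cumulative: 0.4214, 0.8429, 1


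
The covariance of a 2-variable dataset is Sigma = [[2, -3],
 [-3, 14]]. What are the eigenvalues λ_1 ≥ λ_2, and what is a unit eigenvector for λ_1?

Step 1 — characteristic polynomial of 2×2 Sigma:
  det(Sigma - λI) = λ² - trace · λ + det = 0.
  trace = 2 + 14 = 16, det = 2·14 - (-3)² = 19.
Step 2 — discriminant:
  Δ = trace² - 4·det = 256 - 76 = 180.
Step 3 — eigenvalues:
  λ = (trace ± √Δ)/2 = (16 ± 13.4164)/2,
  λ_1 = 14.7082,  λ_2 = 1.2918.

Step 4 — unit eigenvector for λ_1: solve (Sigma - λ_1 I)v = 0. First row:
  (2 - 14.7082)·v_x + (-3)·v_y = 0, i.e. (-12.7082)·v_x + (-3)·v_y = 0,
  so v ∝ (b, λ_1 - a) = (-3, 12.7082); multiply by -1 so the first entry is positive: u = (3, -12.7082).
  ||u|| = √((3)² + (-12.7082)²) = √(170.4984) ≈ 13.0575,
  v_1 = u/||u|| ≈ (0.2298, -0.9732) (||v_1|| = 1).

λ_1 = 14.7082,  λ_2 = 1.2918;  v_1 ≈ (0.2298, -0.9732)


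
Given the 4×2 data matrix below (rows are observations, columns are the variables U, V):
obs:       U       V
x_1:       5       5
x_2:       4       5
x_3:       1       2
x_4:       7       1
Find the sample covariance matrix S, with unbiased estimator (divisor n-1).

Step 1 — column means:
  mean(U) = (5 + 4 + 1 + 7) / 4 = 17/4 = 4.25
  mean(V) = (5 + 5 + 2 + 1) / 4 = 13/4 = 3.25

Step 2 — sample covariance S[i,j] = (1/(n-1)) · Σ_k (x_{k,i} - mean_i) · (x_{k,j} - mean_j), with n-1 = 3.
  S[U,U] = ((0.75)·(0.75) + (-0.25)·(-0.25) + (-3.25)·(-3.25) + (2.75)·(2.75)) / 3 = 18.75/3 = 6.25
  S[U,V] = ((0.75)·(1.75) + (-0.25)·(1.75) + (-3.25)·(-1.25) + (2.75)·(-2.25)) / 3 = -1.25/3 = -0.4167
  S[V,V] = ((1.75)·(1.75) + (1.75)·(1.75) + (-1.25)·(-1.25) + (-2.25)·(-2.25)) / 3 = 12.75/3 = 4.25

S is symmetric (S[j,i] = S[i,j]). Assembling:

S = [[6.25, -0.4167],
 [-0.4167, 4.25]]


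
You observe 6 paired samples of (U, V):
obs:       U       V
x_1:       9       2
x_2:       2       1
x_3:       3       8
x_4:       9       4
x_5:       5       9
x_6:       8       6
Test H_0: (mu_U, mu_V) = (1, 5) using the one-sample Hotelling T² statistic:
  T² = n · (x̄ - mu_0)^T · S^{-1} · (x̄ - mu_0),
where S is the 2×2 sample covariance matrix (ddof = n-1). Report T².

Step 1 — sample mean vector:
  mean(U) = (9 + 2 + 3 + 9 + 5 + 8) / 6 = 36/6 = 6
  mean(V) = (2 + 1 + 8 + 4 + 9 + 6) / 6 = 30/6 = 5
  x̄ = (6, 5),  deviation x̄ - mu_0 = (6, 5) - (1, 5) = (5, 0).

Step 2 — sample covariance matrix, S[i,j] = (1/(n-1)) · Σ_k (x_{k,i} - mean_i) · (x_{k,j} - mean_j), divisor n-1 = 5:
  S[U,U] = ((3)·(3) + (-4)·(-4) + (-3)·(-3) + (3)·(3) + (-1)·(-1) + (2)·(2)) / 5 = 48/5 = 9.6
  S[U,V] = ((3)·(-3) + (-4)·(-4) + (-3)·(3) + (3)·(-1) + (-1)·(4) + (2)·(1)) / 5 = -7/5 = -1.4
  S[V,V] = ((-3)·(-3) + (-4)·(-4) + (3)·(3) + (-1)·(-1) + (4)·(4) + (1)·(1)) / 5 = 52/5 = 10.4
  S = [[9.6, -1.4],
 [-1.4, 10.4]].

Step 3 — invert S. det(S) = 9.6·10.4 - (-1.4)² = 97.88.
  S^{-1} = (1/det) · [[d, -b], [-b, a]] = [[0.1063, 0.0143],
 [0.0143, 0.0981]].

Step 4 — quadratic form (x̄ - mu_0)^T · S^{-1} · (x̄ - mu_0):
  S^{-1} · (x̄ - mu_0) = (0.5313, 0.0715),
  (x̄ - mu_0)^T · [...] = (5)·(0.5313) + (0)·(0.0715) = 2.6563.

Step 5 — scale by n: T² = 6 · 2.6563 = 15.9379.

T² ≈ 15.9379


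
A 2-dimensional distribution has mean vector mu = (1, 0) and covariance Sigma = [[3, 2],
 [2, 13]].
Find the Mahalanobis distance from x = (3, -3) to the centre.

Step 1 — centre the observation: (x - mu) = (2, -3).

Step 2 — invert Sigma. det(Sigma) = 3·13 - (2)² = 35.
  Sigma^{-1} = (1/det) · [[d, -b], [-b, a]] = [[0.3714, -0.0571],
 [-0.0571, 0.0857]].

Step 3 — form the quadratic (x - mu)^T · Sigma^{-1} · (x - mu):
  Sigma^{-1} · (x - mu) = (0.9143, -0.3714).
  (x - mu)^T · [Sigma^{-1} · (x - mu)] = (2)·(0.9143) + (-3)·(-0.3714) = 2.9429.

Step 4 — take square root: d = √(2.9429) ≈ 1.7155.

d(x, mu) = √(2.9429) ≈ 1.7155


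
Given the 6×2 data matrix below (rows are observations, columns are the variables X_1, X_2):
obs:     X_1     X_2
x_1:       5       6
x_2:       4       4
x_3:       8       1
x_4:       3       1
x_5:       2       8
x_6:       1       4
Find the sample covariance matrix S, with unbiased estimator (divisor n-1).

Step 1 — column means:
  mean(X_1) = (5 + 4 + 8 + 3 + 2 + 1) / 6 = 23/6 = 3.8333
  mean(X_2) = (6 + 4 + 1 + 1 + 8 + 4) / 6 = 24/6 = 4

Step 2 — sample covariance S[i,j] = (1/(n-1)) · Σ_k (x_{k,i} - mean_i) · (x_{k,j} - mean_j), with n-1 = 5.
  S[X_1,X_1] = ((1.1667)·(1.1667) + (0.1667)·(0.1667) + (4.1667)·(4.1667) + (-0.8333)·(-0.8333) + (-1.8333)·(-1.8333) + (-2.8333)·(-2.8333)) / 5 = 30.8333/5 = 6.1667
  S[X_1,X_2] = ((1.1667)·(2) + (0.1667)·(0) + (4.1667)·(-3) + (-0.8333)·(-3) + (-1.8333)·(4) + (-2.8333)·(0)) / 5 = -15/5 = -3
  S[X_2,X_2] = ((2)·(2) + (0)·(0) + (-3)·(-3) + (-3)·(-3) + (4)·(4) + (0)·(0)) / 5 = 38/5 = 7.6

S is symmetric (S[j,i] = S[i,j]). Assembling:

S = [[6.1667, -3],
 [-3, 7.6]]


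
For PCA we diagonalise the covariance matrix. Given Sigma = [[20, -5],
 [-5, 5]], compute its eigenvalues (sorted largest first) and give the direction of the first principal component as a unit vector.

Step 1 — characteristic polynomial of 2×2 Sigma:
  det(Sigma - λI) = λ² - trace · λ + det = 0.
  trace = 20 + 5 = 25, det = 20·5 - (-5)² = 75.
Step 2 — discriminant:
  Δ = trace² - 4·det = 625 - 300 = 325.
Step 3 — eigenvalues:
  λ = (trace ± √Δ)/2 = (25 ± 18.0278)/2,
  λ_1 = 21.5139,  λ_2 = 3.4861.

Step 4 — unit eigenvector for λ_1: solve (Sigma - λ_1 I)v = 0. First row:
  (20 - 21.5139)·v_x + (-5)·v_y = 0, i.e. (-1.5139)·v_x + (-5)·v_y = 0,
  so v ∝ (b, λ_1 - a) = (-5, 1.5139); multiply by -1 so the first entry is positive: u = (5, -1.5139).
  ||u|| = √((5)² + (-1.5139)²) = √(27.2918) ≈ 5.2242,
  v_1 = u/||u|| ≈ (0.9571, -0.2898) (||v_1|| = 1).

λ_1 = 21.5139,  λ_2 = 3.4861;  v_1 ≈ (0.9571, -0.2898)


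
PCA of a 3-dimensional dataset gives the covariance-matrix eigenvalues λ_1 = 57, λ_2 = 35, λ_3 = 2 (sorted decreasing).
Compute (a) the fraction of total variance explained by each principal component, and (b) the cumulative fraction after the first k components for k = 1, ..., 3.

Step 1 — total variance = trace(Sigma) = Σ λ_i = 57 + 35 + 2 = 94.

Step 2 — fraction explained by component i = λ_i / Σ λ:
  PC1: 57/94 = 0.6064
  PC2: 35/94 = 0.3723
  PC3: 2/94 = 0.0213

Step 3 — cumulative fraction after k components = (λ_1 + ... + λ_k) / Σ λ:
  k = 1: 57/94 = 0.6064
  k = 2: (57 + 35)/94 = 92/94 = 0.9787
  k = 3: (57 + 35 + 2)/94 = 94/94 = 1

Summary (fraction, with percent):

explained: PC1 0.6064 (60.64%), PC2 0.3723 (37.23%), PC3 0.0213 (2.13%);  cumulative: 0.6064, 0.9787, 1


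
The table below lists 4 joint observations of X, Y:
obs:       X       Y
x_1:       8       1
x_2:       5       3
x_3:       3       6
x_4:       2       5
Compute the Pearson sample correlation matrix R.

Step 1 — column means:
  mean(X) = (8 + 5 + 3 + 2) / 4 = 18/4 = 4.5
  mean(Y) = (1 + 3 + 6 + 5) / 4 = 15/4 = 3.75

Step 2 — sample variances and covariances s[i,j] = (1/(n-1)) · Σ_k (x_{k,i} - mean_i) · (x_{k,j} - mean_j), with n-1 = 3:
  s[X,X] = ((3.5)·(3.5) + (0.5)·(0.5) + (-1.5)·(-1.5) + (-2.5)·(-2.5)) / 3 = 21/3 = 7
  s[X,Y] = ((3.5)·(-2.75) + (0.5)·(-0.75) + (-1.5)·(2.25) + (-2.5)·(1.25)) / 3 = -16.5/3 = -5.5
  s[Y,Y] = ((-2.75)·(-2.75) + (-0.75)·(-0.75) + (2.25)·(2.25) + (1.25)·(1.25)) / 3 = 14.75/3 = 4.9167
  Sample standard deviations s_i = √(s[i,i]):
  s(X) = √(7) = 2.6458
  s(Y) = √(4.9167) = 2.2174

Step 3 — r_{ij} = s_{ij} / (s_i · s_j):
  r[X,X] = 1 (diagonal).
  r[X,Y] = -5.5 / (2.6458 · 2.2174) = -5.5 / 5.8666 = -0.9375
  r[Y,Y] = 1 (diagonal).

R is symmetric with unit diagonal. Assembling:

R = [[1, -0.9375],
 [-0.9375, 1]]


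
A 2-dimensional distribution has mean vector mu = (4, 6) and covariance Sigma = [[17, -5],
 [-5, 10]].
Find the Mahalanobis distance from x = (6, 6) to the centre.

Step 1 — centre the observation: (x - mu) = (2, 0).

Step 2 — invert Sigma. det(Sigma) = 17·10 - (-5)² = 145.
  Sigma^{-1} = (1/det) · [[d, -b], [-b, a]] = [[0.069, 0.0345],
 [0.0345, 0.1172]].

Step 3 — form the quadratic (x - mu)^T · Sigma^{-1} · (x - mu):
  Sigma^{-1} · (x - mu) = (0.1379, 0.069).
  (x - mu)^T · [Sigma^{-1} · (x - mu)] = (2)·(0.1379) + (0)·(0.069) = 0.2759.

Step 4 — take square root: d = √(0.2759) ≈ 0.5252.

d(x, mu) = √(0.2759) ≈ 0.5252


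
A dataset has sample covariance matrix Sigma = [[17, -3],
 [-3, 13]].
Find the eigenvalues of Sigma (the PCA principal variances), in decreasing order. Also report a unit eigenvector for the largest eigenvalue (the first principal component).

Step 1 — characteristic polynomial of 2×2 Sigma:
  det(Sigma - λI) = λ² - trace · λ + det = 0.
  trace = 17 + 13 = 30, det = 17·13 - (-3)² = 212.
Step 2 — discriminant:
  Δ = trace² - 4·det = 900 - 848 = 52.
Step 3 — eigenvalues:
  λ = (trace ± √Δ)/2 = (30 ± 7.2111)/2,
  λ_1 = 18.6056,  λ_2 = 11.3944.

Step 4 — unit eigenvector for λ_1: solve (Sigma - λ_1 I)v = 0. First row:
  (17 - 18.6056)·v_x + (-3)·v_y = 0, i.e. (-1.6056)·v_x + (-3)·v_y = 0,
  so v ∝ (b, λ_1 - a) = (-3, 1.6056); multiply by -1 so the first entry is positive: u = (3, -1.6056).
  ||u|| = √((3)² + (-1.6056)²) = √(11.5778) ≈ 3.4026,
  v_1 = u/||u|| ≈ (0.8817, -0.4719) (||v_1|| = 1).

λ_1 = 18.6056,  λ_2 = 11.3944;  v_1 ≈ (0.8817, -0.4719)


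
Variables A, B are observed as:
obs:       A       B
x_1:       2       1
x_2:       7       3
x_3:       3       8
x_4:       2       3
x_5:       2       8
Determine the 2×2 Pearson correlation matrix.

Step 1 — column means:
  mean(A) = (2 + 7 + 3 + 2 + 2) / 5 = 16/5 = 3.2
  mean(B) = (1 + 3 + 8 + 3 + 8) / 5 = 23/5 = 4.6

Step 2 — sample variances and covariances s[i,j] = (1/(n-1)) · Σ_k (x_{k,i} - mean_i) · (x_{k,j} - mean_j), with n-1 = 4:
  s[A,A] = ((-1.2)·(-1.2) + (3.8)·(3.8) + (-0.2)·(-0.2) + (-1.2)·(-1.2) + (-1.2)·(-1.2)) / 4 = 18.8/4 = 4.7
  s[A,B] = ((-1.2)·(-3.6) + (3.8)·(-1.6) + (-0.2)·(3.4) + (-1.2)·(-1.6) + (-1.2)·(3.4)) / 4 = -4.6/4 = -1.15
  s[B,B] = ((-3.6)·(-3.6) + (-1.6)·(-1.6) + (3.4)·(3.4) + (-1.6)·(-1.6) + (3.4)·(3.4)) / 4 = 41.2/4 = 10.3
  Sample standard deviations s_i = √(s[i,i]):
  s(A) = √(4.7) = 2.1679
  s(B) = √(10.3) = 3.2094

Step 3 — r_{ij} = s_{ij} / (s_i · s_j):
  r[A,A] = 1 (diagonal).
  r[A,B] = -1.15 / (2.1679 · 3.2094) = -1.15 / 6.9577 = -0.1653
  r[B,B] = 1 (diagonal).

R is symmetric with unit diagonal. Assembling:

R = [[1, -0.1653],
 [-0.1653, 1]]


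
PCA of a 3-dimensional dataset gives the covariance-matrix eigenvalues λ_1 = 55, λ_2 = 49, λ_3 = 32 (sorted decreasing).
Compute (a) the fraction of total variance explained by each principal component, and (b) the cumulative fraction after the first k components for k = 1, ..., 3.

Step 1 — total variance = trace(Sigma) = Σ λ_i = 55 + 49 + 32 = 136.

Step 2 — fraction explained by component i = λ_i / Σ λ:
  PC1: 55/136 = 0.4044
  PC2: 49/136 = 0.3603
  PC3: 32/136 = 0.2353

Step 3 — cumulative fraction after k components = (λ_1 + ... + λ_k) / Σ λ:
  k = 1: 55/136 = 0.4044
  k = 2: (55 + 49)/136 = 104/136 = 0.7647
  k = 3: (55 + 49 + 32)/136 = 136/136 = 1

Summary (fraction, with percent):

explained: PC1 0.4044 (40.44%), PC2 0.3603 (36.03%), PC3 0.2353 (23.53%);  cumulative: 0.4044, 0.7647, 1


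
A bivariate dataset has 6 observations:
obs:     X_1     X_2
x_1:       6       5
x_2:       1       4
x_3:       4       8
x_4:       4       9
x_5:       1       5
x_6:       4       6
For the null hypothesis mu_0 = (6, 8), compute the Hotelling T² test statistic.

Step 1 — sample mean vector:
  mean(X_1) = (6 + 1 + 4 + 4 + 1 + 4) / 6 = 20/6 = 3.3333
  mean(X_2) = (5 + 4 + 8 + 9 + 5 + 6) / 6 = 37/6 = 6.1667
  x̄ = (3.3333, 6.1667),  deviation x̄ - mu_0 = (3.3333, 6.1667) - (6, 8) = (-2.6667, -1.8333).

Step 2 — sample covariance matrix, S[i,j] = (1/(n-1)) · Σ_k (x_{k,i} - mean_i) · (x_{k,j} - mean_j), divisor n-1 = 5:
  S[X_1,X_1] = ((2.6667)·(2.6667) + (-2.3333)·(-2.3333) + (0.6667)·(0.6667) + (0.6667)·(0.6667) + (-2.3333)·(-2.3333) + (0.6667)·(0.6667)) / 5 = 19.3333/5 = 3.8667
  S[X_1,X_2] = ((2.6667)·(-1.1667) + (-2.3333)·(-2.1667) + (0.6667)·(1.8333) + (0.6667)·(2.8333) + (-2.3333)·(-1.1667) + (0.6667)·(-0.1667)) / 5 = 7.6667/5 = 1.5333
  S[X_2,X_2] = ((-1.1667)·(-1.1667) + (-2.1667)·(-2.1667) + (1.8333)·(1.8333) + (2.8333)·(2.8333) + (-1.1667)·(-1.1667) + (-0.1667)·(-0.1667)) / 5 = 18.8333/5 = 3.7667
  S = [[3.8667, 1.5333],
 [1.5333, 3.7667]].

Step 3 — invert S. det(S) = 3.8667·3.7667 - (1.5333)² = 12.2133.
  S^{-1} = (1/det) · [[d, -b], [-b, a]] = [[0.3084, -0.1255],
 [-0.1255, 0.3166]].

Step 4 — quadratic form (x̄ - mu_0)^T · S^{-1} · (x̄ - mu_0):
  S^{-1} · (x̄ - mu_0) = (-0.5922, -0.2456),
  (x̄ - mu_0)^T · [...] = (-2.6667)·(-0.5922) + (-1.8333)·(-0.2456) = 2.0297.

Step 5 — scale by n: T² = 6 · 2.0297 = 12.1779.

T² ≈ 12.1779
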